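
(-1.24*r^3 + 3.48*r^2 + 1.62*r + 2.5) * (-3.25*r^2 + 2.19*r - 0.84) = 4.03*r^5 - 14.0256*r^4 + 3.3978*r^3 - 7.5004*r^2 + 4.1142*r - 2.1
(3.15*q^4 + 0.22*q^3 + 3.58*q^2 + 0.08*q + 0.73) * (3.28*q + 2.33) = 10.332*q^5 + 8.0611*q^4 + 12.255*q^3 + 8.6038*q^2 + 2.5808*q + 1.7009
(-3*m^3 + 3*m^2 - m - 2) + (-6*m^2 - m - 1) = -3*m^3 - 3*m^2 - 2*m - 3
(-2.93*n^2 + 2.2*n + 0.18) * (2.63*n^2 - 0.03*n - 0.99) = -7.7059*n^4 + 5.8739*n^3 + 3.3081*n^2 - 2.1834*n - 0.1782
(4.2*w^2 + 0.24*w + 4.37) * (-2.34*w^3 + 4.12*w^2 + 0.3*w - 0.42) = -9.828*w^5 + 16.7424*w^4 - 7.977*w^3 + 16.3124*w^2 + 1.2102*w - 1.8354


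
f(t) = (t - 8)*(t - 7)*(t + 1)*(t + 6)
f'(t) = (t - 8)*(t - 7)*(t + 1) + (t - 8)*(t - 7)*(t + 6) + (t - 8)*(t + 1)*(t + 6) + (t - 7)*(t + 1)*(t + 6) = 4*t^3 - 24*t^2 - 86*t + 302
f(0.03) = 345.02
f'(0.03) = 299.40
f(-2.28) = -454.25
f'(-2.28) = 325.91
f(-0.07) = 314.65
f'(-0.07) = 307.90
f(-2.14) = -407.83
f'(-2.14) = 336.93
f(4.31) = 543.42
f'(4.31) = -194.23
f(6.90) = 11.21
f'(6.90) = -120.00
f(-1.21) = -76.06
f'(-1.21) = 363.84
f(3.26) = 699.31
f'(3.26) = -94.84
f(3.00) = 720.00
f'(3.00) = -64.00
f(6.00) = 168.00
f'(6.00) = -214.00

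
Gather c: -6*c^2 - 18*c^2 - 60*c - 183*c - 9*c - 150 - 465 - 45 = -24*c^2 - 252*c - 660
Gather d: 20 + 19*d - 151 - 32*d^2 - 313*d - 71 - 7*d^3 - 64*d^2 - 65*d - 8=-7*d^3 - 96*d^2 - 359*d - 210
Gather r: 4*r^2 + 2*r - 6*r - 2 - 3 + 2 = 4*r^2 - 4*r - 3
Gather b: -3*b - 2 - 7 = -3*b - 9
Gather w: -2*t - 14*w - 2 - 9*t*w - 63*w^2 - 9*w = -2*t - 63*w^2 + w*(-9*t - 23) - 2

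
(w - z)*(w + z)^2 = w^3 + w^2*z - w*z^2 - z^3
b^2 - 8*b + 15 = (b - 5)*(b - 3)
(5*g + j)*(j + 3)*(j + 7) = 5*g*j^2 + 50*g*j + 105*g + j^3 + 10*j^2 + 21*j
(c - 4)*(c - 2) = c^2 - 6*c + 8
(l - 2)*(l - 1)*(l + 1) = l^3 - 2*l^2 - l + 2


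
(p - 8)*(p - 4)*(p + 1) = p^3 - 11*p^2 + 20*p + 32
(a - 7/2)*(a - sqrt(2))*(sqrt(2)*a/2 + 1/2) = sqrt(2)*a^3/2 - 7*sqrt(2)*a^2/4 - a^2/2 - sqrt(2)*a/2 + 7*a/4 + 7*sqrt(2)/4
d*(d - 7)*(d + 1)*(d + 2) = d^4 - 4*d^3 - 19*d^2 - 14*d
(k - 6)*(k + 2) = k^2 - 4*k - 12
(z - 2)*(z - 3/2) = z^2 - 7*z/2 + 3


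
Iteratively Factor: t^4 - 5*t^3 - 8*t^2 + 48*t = (t + 3)*(t^3 - 8*t^2 + 16*t) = (t - 4)*(t + 3)*(t^2 - 4*t) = t*(t - 4)*(t + 3)*(t - 4)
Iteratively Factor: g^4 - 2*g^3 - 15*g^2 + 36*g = (g - 3)*(g^3 + g^2 - 12*g) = (g - 3)^2*(g^2 + 4*g) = (g - 3)^2*(g + 4)*(g)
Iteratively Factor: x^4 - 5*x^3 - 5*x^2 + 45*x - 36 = (x - 4)*(x^3 - x^2 - 9*x + 9) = (x - 4)*(x - 1)*(x^2 - 9) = (x - 4)*(x - 3)*(x - 1)*(x + 3)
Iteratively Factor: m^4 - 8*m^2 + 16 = (m - 2)*(m^3 + 2*m^2 - 4*m - 8) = (m - 2)*(m + 2)*(m^2 - 4) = (m - 2)*(m + 2)^2*(m - 2)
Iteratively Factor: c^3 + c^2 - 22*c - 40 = (c + 4)*(c^2 - 3*c - 10) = (c + 2)*(c + 4)*(c - 5)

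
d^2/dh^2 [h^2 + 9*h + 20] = 2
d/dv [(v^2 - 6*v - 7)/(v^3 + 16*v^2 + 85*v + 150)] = (-v^3 + 17*v^2 + 117*v - 61)/(v^5 + 27*v^4 + 291*v^3 + 1565*v^2 + 4200*v + 4500)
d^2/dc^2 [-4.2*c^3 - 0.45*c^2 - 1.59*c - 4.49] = -25.2*c - 0.9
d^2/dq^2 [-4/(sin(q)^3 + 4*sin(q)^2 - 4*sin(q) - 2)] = 4*(9*sin(q)^6 + 44*sin(q)^5 + 44*sin(q)^4 - 94*sin(q)^3 - 24*sin(q)^2 + 76*sin(q) - 48)/(sin(q)^3 + 4*sin(q)^2 - 4*sin(q) - 2)^3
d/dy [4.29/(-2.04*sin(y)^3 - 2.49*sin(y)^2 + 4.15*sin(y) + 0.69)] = (26.2548*sin(y)^2 + 21.3642*sin(y) - 17.8035)*cos(y)/(2.04*sin(y)^3 + 2.49*sin(y)^2 - 4.15*sin(y) - 0.69)^2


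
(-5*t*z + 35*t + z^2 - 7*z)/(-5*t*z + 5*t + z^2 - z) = (z - 7)/(z - 1)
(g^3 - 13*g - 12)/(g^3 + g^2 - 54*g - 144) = (g^2 - 3*g - 4)/(g^2 - 2*g - 48)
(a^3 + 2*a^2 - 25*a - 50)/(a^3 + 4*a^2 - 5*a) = (a^2 - 3*a - 10)/(a*(a - 1))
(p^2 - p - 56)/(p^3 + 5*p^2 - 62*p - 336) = 1/(p + 6)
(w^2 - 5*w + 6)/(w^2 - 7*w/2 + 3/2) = 2*(w - 2)/(2*w - 1)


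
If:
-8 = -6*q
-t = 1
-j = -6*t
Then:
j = -6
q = 4/3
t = -1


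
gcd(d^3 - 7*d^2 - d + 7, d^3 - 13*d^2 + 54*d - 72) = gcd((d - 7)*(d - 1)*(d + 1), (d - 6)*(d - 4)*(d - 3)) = 1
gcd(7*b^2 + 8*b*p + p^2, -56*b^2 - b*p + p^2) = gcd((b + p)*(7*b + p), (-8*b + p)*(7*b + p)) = 7*b + p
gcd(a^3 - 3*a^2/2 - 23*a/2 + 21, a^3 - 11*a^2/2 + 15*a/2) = a - 3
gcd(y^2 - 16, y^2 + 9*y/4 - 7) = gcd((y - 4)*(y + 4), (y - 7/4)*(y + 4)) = y + 4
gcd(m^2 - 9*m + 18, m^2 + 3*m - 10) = 1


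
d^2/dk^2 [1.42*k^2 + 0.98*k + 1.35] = 2.84000000000000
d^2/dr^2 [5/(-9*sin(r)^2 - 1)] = 90*(18*sin(r)^4 - 29*sin(r)^2 + 1)/(9*sin(r)^2 + 1)^3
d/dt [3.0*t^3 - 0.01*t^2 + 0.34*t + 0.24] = 9.0*t^2 - 0.02*t + 0.34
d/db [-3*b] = -3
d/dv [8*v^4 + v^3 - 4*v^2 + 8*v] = 32*v^3 + 3*v^2 - 8*v + 8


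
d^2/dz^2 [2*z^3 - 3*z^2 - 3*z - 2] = 12*z - 6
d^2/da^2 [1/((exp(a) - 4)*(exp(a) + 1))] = (4*exp(3*a) - 9*exp(2*a) + 25*exp(a) - 12)*exp(a)/(exp(6*a) - 9*exp(5*a) + 15*exp(4*a) + 45*exp(3*a) - 60*exp(2*a) - 144*exp(a) - 64)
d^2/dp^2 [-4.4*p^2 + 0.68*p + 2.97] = -8.80000000000000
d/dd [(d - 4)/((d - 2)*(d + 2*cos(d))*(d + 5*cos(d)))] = ((4 - d)*(d + 2*cos(d))*(d + 5*cos(d)) + (d - 4)*(d - 2)*(d + 2*cos(d))*(5*sin(d) - 1) + (d - 4)*(d - 2)*(d + 5*cos(d))*(2*sin(d) - 1) + (d - 2)*(d + 2*cos(d))*(d + 5*cos(d)))/((d - 2)^2*(d + 2*cos(d))^2*(d + 5*cos(d))^2)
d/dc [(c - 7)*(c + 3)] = 2*c - 4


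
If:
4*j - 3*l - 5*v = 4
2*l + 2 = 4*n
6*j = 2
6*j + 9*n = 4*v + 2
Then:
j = 1/3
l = -199/207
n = 4/207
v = 1/23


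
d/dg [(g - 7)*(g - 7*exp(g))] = g - (g - 7)*(7*exp(g) - 1) - 7*exp(g)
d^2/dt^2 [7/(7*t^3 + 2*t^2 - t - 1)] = 14*(-(21*t + 2)*(7*t^3 + 2*t^2 - t - 1) + (21*t^2 + 4*t - 1)^2)/(7*t^3 + 2*t^2 - t - 1)^3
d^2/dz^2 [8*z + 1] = 0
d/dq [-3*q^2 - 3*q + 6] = -6*q - 3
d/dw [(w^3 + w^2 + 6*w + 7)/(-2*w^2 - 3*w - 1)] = (-2*w^4 - 6*w^3 + 6*w^2 + 26*w + 15)/(4*w^4 + 12*w^3 + 13*w^2 + 6*w + 1)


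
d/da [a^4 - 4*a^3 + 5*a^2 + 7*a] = 4*a^3 - 12*a^2 + 10*a + 7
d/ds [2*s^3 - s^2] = 2*s*(3*s - 1)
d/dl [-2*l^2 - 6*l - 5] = -4*l - 6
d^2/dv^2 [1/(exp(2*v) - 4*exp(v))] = 4*((1 - exp(v))*(exp(v) - 4) + 2*(exp(v) - 2)^2)*exp(-v)/(exp(v) - 4)^3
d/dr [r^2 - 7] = 2*r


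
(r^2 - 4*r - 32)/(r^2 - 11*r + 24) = (r + 4)/(r - 3)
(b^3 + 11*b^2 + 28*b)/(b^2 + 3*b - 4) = b*(b + 7)/(b - 1)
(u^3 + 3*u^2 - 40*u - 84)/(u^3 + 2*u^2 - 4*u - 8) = (u^2 + u - 42)/(u^2 - 4)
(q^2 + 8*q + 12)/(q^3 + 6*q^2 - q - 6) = (q + 2)/(q^2 - 1)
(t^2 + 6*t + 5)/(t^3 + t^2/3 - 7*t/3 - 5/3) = 3*(t + 5)/(3*t^2 - 2*t - 5)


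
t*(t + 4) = t^2 + 4*t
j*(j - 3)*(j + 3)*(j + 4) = j^4 + 4*j^3 - 9*j^2 - 36*j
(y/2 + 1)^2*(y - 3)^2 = y^4/4 - y^3/2 - 11*y^2/4 + 3*y + 9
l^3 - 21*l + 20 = (l - 4)*(l - 1)*(l + 5)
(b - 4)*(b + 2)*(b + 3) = b^3 + b^2 - 14*b - 24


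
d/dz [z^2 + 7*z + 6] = 2*z + 7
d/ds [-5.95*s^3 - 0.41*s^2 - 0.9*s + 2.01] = -17.85*s^2 - 0.82*s - 0.9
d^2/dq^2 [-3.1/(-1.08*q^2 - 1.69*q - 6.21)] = (-7.23168*q^2 - 11.31624*q + 3.1*(2.16*q + 1.69)*(4.32*q + 3.38) - 41.58216)/(1.08*q^2 + 1.69*q + 6.21)^3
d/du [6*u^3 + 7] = 18*u^2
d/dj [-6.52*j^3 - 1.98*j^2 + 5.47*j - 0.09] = -19.56*j^2 - 3.96*j + 5.47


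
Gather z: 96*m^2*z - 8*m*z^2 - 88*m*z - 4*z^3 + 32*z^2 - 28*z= -4*z^3 + z^2*(32 - 8*m) + z*(96*m^2 - 88*m - 28)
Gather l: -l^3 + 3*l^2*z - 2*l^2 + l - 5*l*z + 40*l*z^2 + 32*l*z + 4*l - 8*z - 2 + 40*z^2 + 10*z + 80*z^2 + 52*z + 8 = -l^3 + l^2*(3*z - 2) + l*(40*z^2 + 27*z + 5) + 120*z^2 + 54*z + 6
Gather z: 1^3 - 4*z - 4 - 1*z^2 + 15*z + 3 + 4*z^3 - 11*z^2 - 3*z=4*z^3 - 12*z^2 + 8*z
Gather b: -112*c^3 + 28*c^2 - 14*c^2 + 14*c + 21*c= -112*c^3 + 14*c^2 + 35*c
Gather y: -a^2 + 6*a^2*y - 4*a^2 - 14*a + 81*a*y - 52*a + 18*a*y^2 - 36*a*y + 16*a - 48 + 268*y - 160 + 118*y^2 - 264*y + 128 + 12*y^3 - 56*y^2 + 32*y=-5*a^2 - 50*a + 12*y^3 + y^2*(18*a + 62) + y*(6*a^2 + 45*a + 36) - 80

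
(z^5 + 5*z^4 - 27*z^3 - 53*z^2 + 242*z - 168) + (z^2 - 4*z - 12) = z^5 + 5*z^4 - 27*z^3 - 52*z^2 + 238*z - 180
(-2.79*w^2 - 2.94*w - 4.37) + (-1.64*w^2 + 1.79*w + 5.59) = -4.43*w^2 - 1.15*w + 1.22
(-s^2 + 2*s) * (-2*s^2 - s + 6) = 2*s^4 - 3*s^3 - 8*s^2 + 12*s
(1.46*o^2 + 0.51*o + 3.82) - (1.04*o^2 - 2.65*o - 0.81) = 0.42*o^2 + 3.16*o + 4.63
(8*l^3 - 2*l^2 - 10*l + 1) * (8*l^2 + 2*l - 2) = 64*l^5 - 100*l^3 - 8*l^2 + 22*l - 2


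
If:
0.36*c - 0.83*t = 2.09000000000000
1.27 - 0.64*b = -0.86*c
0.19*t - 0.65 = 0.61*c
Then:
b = -0.89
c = -2.14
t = -3.45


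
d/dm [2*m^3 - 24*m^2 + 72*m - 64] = 6*m^2 - 48*m + 72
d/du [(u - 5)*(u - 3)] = 2*u - 8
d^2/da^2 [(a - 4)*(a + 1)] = 2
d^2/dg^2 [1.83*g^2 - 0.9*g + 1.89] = 3.66000000000000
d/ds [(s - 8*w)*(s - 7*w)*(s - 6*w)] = 3*s^2 - 42*s*w + 146*w^2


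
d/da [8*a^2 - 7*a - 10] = 16*a - 7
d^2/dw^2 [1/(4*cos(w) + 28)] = (sin(w)^2 + 7*cos(w) + 1)/(4*(cos(w) + 7)^3)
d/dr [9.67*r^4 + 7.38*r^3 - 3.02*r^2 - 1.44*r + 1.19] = 38.68*r^3 + 22.14*r^2 - 6.04*r - 1.44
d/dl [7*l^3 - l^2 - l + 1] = 21*l^2 - 2*l - 1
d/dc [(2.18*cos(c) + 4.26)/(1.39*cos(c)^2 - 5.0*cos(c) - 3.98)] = (3.0302*cos(c)^2 + 11.8428*cos(c) - 12.6236)*sin(c)/(1.9321*cos(c)^4 - 13.9*cos(c)^3 + 13.9356*cos(c)^2 + 39.8*cos(c) + 15.8404)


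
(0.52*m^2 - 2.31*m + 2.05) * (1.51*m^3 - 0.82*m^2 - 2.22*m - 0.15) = 0.7852*m^5 - 3.9145*m^4 + 3.8353*m^3 + 3.3692*m^2 - 4.2045*m - 0.3075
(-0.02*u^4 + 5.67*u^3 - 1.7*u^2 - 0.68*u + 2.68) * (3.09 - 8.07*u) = 0.1614*u^5 - 45.8187*u^4 + 31.2393*u^3 + 0.234600000000001*u^2 - 23.7288*u + 8.2812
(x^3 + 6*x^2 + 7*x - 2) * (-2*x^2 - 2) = -2*x^5 - 12*x^4 - 16*x^3 - 8*x^2 - 14*x + 4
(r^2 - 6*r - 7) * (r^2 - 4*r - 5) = r^4 - 10*r^3 + 12*r^2 + 58*r + 35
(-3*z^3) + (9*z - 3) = -3*z^3 + 9*z - 3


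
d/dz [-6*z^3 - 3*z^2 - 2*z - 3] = -18*z^2 - 6*z - 2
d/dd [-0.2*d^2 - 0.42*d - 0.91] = -0.4*d - 0.42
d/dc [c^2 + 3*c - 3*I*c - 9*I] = 2*c + 3 - 3*I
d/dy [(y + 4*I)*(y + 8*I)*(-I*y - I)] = -3*I*y^2 + 2*y*(12 - I) + 12 + 32*I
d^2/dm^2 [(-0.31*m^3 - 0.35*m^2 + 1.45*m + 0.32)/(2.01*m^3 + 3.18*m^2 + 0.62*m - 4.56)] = (1.134846*m^6 + 37.466802*m^5 + 39.643632*m^4 + 5.67785200000003*m^3 + 156.096864*m^2 + 108.864288*m + 3.169888)/(8.120601*m^9 + 38.542554*m^8 + 68.492358*m^7 + 0.666360000000026*m^6 - 153.752652*m^5 - 168.766488*m^4 + 71.68076*m^3 + 193.112352*m^2 + 38.676096*m - 94.818816)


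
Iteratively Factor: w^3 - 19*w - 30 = (w + 3)*(w^2 - 3*w - 10) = (w - 5)*(w + 3)*(w + 2)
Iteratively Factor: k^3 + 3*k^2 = (k)*(k^2 + 3*k) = k^2*(k + 3)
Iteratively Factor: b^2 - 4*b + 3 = (b - 1)*(b - 3)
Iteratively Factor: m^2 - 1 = (m + 1)*(m - 1)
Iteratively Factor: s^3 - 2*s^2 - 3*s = (s)*(s^2 - 2*s - 3) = s*(s - 3)*(s + 1)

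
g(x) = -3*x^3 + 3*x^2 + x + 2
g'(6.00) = -287.00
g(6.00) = -532.00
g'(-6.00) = -359.00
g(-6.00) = 752.00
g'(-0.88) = -11.25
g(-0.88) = 5.49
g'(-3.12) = -105.33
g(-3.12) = 119.20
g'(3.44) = -84.86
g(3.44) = -81.18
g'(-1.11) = -16.75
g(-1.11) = 8.69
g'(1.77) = -16.58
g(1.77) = -3.47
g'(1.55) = -11.32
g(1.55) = -0.41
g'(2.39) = -36.07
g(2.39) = -19.43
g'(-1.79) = -38.58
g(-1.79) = 27.03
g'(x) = -9*x^2 + 6*x + 1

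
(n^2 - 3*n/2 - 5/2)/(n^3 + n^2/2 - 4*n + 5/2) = (2*n^2 - 3*n - 5)/(2*n^3 + n^2 - 8*n + 5)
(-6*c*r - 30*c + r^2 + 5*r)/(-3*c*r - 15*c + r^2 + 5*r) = (-6*c + r)/(-3*c + r)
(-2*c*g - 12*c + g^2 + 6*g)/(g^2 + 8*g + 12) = (-2*c + g)/(g + 2)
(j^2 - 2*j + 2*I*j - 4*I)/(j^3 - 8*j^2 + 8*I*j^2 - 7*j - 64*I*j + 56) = (j^2 + 2*j*(-1 + I) - 4*I)/(j^3 + 8*j^2*(-1 + I) - j*(7 + 64*I) + 56)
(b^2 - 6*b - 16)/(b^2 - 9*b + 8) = (b + 2)/(b - 1)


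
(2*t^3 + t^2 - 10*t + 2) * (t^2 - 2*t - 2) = 2*t^5 - 3*t^4 - 16*t^3 + 20*t^2 + 16*t - 4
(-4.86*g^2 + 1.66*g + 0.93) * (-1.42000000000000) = 6.9012*g^2 - 2.3572*g - 1.3206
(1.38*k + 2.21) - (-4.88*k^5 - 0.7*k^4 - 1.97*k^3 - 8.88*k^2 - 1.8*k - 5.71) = 4.88*k^5 + 0.7*k^4 + 1.97*k^3 + 8.88*k^2 + 3.18*k + 7.92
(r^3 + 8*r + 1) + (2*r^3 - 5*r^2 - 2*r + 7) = 3*r^3 - 5*r^2 + 6*r + 8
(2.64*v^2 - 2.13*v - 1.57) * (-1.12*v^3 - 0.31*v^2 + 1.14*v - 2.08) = -2.9568*v^5 + 1.5672*v^4 + 5.4283*v^3 - 7.4327*v^2 + 2.6406*v + 3.2656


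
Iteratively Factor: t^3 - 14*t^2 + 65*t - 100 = (t - 4)*(t^2 - 10*t + 25) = (t - 5)*(t - 4)*(t - 5)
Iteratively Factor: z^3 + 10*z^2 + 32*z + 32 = (z + 2)*(z^2 + 8*z + 16) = (z + 2)*(z + 4)*(z + 4)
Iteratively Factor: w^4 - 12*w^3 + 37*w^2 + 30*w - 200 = (w + 2)*(w^3 - 14*w^2 + 65*w - 100) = (w - 4)*(w + 2)*(w^2 - 10*w + 25) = (w - 5)*(w - 4)*(w + 2)*(w - 5)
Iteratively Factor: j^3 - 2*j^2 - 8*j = (j + 2)*(j^2 - 4*j) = (j - 4)*(j + 2)*(j)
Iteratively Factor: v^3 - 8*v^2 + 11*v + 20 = (v + 1)*(v^2 - 9*v + 20) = (v - 5)*(v + 1)*(v - 4)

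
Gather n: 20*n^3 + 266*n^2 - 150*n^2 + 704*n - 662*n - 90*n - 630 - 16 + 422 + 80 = 20*n^3 + 116*n^2 - 48*n - 144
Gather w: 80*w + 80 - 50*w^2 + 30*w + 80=-50*w^2 + 110*w + 160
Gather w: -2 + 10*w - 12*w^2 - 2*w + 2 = -12*w^2 + 8*w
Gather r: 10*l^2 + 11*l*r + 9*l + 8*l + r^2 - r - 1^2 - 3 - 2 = 10*l^2 + 17*l + r^2 + r*(11*l - 1) - 6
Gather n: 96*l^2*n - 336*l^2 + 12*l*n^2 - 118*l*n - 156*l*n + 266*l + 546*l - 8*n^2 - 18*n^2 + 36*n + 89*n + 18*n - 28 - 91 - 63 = -336*l^2 + 812*l + n^2*(12*l - 26) + n*(96*l^2 - 274*l + 143) - 182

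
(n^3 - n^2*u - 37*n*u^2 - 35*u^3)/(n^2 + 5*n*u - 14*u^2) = (n^3 - n^2*u - 37*n*u^2 - 35*u^3)/(n^2 + 5*n*u - 14*u^2)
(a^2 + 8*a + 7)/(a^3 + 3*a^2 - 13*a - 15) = (a + 7)/(a^2 + 2*a - 15)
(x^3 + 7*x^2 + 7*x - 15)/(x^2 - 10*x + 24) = (x^3 + 7*x^2 + 7*x - 15)/(x^2 - 10*x + 24)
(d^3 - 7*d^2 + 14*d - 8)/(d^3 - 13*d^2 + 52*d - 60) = (d^2 - 5*d + 4)/(d^2 - 11*d + 30)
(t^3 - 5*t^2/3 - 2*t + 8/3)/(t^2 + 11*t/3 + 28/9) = 3*(t^2 - 3*t + 2)/(3*t + 7)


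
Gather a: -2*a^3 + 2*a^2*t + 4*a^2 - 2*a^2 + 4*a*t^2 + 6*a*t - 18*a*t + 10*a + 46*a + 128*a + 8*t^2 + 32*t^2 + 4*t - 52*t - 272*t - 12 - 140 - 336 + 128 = -2*a^3 + a^2*(2*t + 2) + a*(4*t^2 - 12*t + 184) + 40*t^2 - 320*t - 360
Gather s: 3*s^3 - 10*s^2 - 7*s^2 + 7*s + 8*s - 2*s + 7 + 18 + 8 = 3*s^3 - 17*s^2 + 13*s + 33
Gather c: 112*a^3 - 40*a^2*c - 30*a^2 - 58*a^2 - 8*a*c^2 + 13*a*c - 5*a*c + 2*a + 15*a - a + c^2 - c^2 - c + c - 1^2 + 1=112*a^3 - 88*a^2 - 8*a*c^2 + 16*a + c*(-40*a^2 + 8*a)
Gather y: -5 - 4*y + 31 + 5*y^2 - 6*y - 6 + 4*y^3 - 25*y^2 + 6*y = 4*y^3 - 20*y^2 - 4*y + 20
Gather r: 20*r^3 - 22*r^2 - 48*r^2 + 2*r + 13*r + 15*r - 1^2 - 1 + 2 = 20*r^3 - 70*r^2 + 30*r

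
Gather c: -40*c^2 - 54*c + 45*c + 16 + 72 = -40*c^2 - 9*c + 88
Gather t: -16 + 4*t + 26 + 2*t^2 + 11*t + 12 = 2*t^2 + 15*t + 22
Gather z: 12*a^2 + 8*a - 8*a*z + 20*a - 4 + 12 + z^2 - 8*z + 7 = 12*a^2 + 28*a + z^2 + z*(-8*a - 8) + 15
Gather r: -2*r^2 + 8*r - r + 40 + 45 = -2*r^2 + 7*r + 85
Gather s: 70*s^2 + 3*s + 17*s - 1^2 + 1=70*s^2 + 20*s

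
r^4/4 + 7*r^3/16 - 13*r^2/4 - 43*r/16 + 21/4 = (r/4 + 1)*(r - 3)*(r - 1)*(r + 7/4)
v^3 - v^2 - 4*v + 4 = (v - 2)*(v - 1)*(v + 2)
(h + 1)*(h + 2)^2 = h^3 + 5*h^2 + 8*h + 4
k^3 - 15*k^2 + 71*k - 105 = (k - 7)*(k - 5)*(k - 3)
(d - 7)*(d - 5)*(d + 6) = d^3 - 6*d^2 - 37*d + 210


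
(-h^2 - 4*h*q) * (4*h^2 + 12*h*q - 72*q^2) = -4*h^4 - 28*h^3*q + 24*h^2*q^2 + 288*h*q^3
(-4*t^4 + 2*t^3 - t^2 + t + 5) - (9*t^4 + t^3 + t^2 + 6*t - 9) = -13*t^4 + t^3 - 2*t^2 - 5*t + 14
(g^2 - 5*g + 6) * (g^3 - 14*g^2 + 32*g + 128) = g^5 - 19*g^4 + 108*g^3 - 116*g^2 - 448*g + 768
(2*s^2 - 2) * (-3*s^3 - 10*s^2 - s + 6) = -6*s^5 - 20*s^4 + 4*s^3 + 32*s^2 + 2*s - 12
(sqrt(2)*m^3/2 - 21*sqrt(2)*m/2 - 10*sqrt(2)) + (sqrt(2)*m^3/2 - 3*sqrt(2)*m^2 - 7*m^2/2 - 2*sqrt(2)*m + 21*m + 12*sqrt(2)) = sqrt(2)*m^3 - 3*sqrt(2)*m^2 - 7*m^2/2 - 25*sqrt(2)*m/2 + 21*m + 2*sqrt(2)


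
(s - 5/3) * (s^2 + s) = s^3 - 2*s^2/3 - 5*s/3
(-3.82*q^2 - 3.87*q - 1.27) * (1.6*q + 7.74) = -6.112*q^3 - 35.7588*q^2 - 31.9858*q - 9.8298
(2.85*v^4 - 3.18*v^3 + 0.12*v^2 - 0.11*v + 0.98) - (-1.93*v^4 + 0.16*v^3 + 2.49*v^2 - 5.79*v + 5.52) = 4.78*v^4 - 3.34*v^3 - 2.37*v^2 + 5.68*v - 4.54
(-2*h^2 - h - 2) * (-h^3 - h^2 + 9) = 2*h^5 + 3*h^4 + 3*h^3 - 16*h^2 - 9*h - 18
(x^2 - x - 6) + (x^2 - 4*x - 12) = 2*x^2 - 5*x - 18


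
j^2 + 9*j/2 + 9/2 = (j + 3/2)*(j + 3)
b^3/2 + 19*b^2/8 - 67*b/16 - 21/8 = (b/2 + 1/4)*(b - 7/4)*(b + 6)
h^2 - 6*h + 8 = (h - 4)*(h - 2)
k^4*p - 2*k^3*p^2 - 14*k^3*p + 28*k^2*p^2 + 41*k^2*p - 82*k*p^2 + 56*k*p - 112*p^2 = (k - 8)*(k - 7)*(k - 2*p)*(k*p + p)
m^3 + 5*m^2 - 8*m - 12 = (m - 2)*(m + 1)*(m + 6)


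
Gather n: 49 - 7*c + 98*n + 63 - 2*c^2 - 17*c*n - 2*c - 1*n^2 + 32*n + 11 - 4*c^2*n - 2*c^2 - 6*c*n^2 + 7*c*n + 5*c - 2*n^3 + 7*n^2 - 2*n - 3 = -4*c^2 - 4*c - 2*n^3 + n^2*(6 - 6*c) + n*(-4*c^2 - 10*c + 128) + 120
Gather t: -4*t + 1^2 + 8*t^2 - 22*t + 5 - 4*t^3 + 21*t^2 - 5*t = -4*t^3 + 29*t^2 - 31*t + 6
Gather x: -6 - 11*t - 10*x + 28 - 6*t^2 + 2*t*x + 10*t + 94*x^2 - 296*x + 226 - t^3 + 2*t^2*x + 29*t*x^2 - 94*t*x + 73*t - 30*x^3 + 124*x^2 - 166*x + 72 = -t^3 - 6*t^2 + 72*t - 30*x^3 + x^2*(29*t + 218) + x*(2*t^2 - 92*t - 472) + 320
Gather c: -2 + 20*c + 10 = 20*c + 8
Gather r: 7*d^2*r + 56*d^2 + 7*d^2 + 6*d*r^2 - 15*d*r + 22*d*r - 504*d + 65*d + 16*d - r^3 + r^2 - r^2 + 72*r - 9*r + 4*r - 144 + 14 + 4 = 63*d^2 + 6*d*r^2 - 423*d - r^3 + r*(7*d^2 + 7*d + 67) - 126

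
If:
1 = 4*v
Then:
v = 1/4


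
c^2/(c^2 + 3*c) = c/(c + 3)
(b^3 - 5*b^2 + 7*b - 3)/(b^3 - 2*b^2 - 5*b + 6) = (b - 1)/(b + 2)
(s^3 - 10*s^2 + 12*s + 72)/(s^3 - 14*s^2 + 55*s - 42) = (s^2 - 4*s - 12)/(s^2 - 8*s + 7)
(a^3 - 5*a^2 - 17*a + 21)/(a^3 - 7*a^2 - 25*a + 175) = (a^2 + 2*a - 3)/(a^2 - 25)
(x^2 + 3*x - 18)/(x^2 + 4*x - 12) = (x - 3)/(x - 2)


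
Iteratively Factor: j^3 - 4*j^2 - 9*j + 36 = (j - 4)*(j^2 - 9) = (j - 4)*(j - 3)*(j + 3)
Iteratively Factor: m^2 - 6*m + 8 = (m - 2)*(m - 4)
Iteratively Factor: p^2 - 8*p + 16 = (p - 4)*(p - 4)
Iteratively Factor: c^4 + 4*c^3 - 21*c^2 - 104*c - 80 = (c + 4)*(c^3 - 21*c - 20) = (c + 1)*(c + 4)*(c^2 - c - 20) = (c - 5)*(c + 1)*(c + 4)*(c + 4)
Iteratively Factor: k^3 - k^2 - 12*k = (k)*(k^2 - k - 12) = k*(k - 4)*(k + 3)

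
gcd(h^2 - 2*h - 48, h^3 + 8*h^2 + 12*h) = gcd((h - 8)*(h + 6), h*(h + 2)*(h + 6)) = h + 6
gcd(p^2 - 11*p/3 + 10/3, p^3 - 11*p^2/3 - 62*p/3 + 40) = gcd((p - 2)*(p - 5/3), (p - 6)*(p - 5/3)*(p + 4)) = p - 5/3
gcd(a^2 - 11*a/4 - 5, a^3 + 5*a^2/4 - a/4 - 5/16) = a + 5/4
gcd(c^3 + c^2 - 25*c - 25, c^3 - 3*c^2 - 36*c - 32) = c + 1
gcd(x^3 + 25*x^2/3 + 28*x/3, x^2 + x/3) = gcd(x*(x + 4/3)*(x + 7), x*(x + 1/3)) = x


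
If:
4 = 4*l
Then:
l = 1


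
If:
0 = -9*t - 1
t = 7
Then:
No Solution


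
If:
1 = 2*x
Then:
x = 1/2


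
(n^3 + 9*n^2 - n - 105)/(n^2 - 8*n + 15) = (n^2 + 12*n + 35)/(n - 5)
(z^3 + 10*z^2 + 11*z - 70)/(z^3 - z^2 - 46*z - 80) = (z^2 + 5*z - 14)/(z^2 - 6*z - 16)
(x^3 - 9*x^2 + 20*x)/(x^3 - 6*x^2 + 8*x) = (x - 5)/(x - 2)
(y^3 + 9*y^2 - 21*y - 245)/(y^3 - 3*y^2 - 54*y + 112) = (y^2 + 2*y - 35)/(y^2 - 10*y + 16)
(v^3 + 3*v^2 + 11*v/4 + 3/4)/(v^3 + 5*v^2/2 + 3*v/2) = (v + 1/2)/v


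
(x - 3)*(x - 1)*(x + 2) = x^3 - 2*x^2 - 5*x + 6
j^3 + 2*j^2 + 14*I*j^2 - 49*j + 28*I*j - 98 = (j + 2)*(j + 7*I)^2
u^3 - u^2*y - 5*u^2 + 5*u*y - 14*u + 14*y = (u - 7)*(u + 2)*(u - y)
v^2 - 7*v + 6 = (v - 6)*(v - 1)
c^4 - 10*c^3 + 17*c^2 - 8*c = c*(c - 8)*(c - 1)^2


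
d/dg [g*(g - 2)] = 2*g - 2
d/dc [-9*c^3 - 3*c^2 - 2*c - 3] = -27*c^2 - 6*c - 2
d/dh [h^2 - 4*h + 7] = 2*h - 4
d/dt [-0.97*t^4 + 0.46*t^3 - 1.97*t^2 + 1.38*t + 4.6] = -3.88*t^3 + 1.38*t^2 - 3.94*t + 1.38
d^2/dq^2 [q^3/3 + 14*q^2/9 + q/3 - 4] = 2*q + 28/9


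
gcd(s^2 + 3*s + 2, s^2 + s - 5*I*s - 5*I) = s + 1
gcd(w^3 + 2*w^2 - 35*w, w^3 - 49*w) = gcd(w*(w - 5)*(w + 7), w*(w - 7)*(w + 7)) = w^2 + 7*w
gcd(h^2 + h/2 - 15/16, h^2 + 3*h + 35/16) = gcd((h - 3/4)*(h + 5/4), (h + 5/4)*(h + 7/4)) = h + 5/4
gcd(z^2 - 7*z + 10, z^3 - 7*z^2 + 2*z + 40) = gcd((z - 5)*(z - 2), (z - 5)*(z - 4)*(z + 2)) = z - 5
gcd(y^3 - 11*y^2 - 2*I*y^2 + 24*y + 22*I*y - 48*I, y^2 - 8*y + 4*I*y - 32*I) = y - 8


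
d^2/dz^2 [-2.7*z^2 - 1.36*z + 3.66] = -5.40000000000000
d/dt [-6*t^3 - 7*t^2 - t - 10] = -18*t^2 - 14*t - 1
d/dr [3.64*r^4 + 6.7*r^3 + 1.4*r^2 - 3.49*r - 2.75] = 14.56*r^3 + 20.1*r^2 + 2.8*r - 3.49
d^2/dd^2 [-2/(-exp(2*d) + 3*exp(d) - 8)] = 2*((3 - 4*exp(d))*(exp(2*d) - 3*exp(d) + 8) + 2*(2*exp(d) - 3)^2*exp(d))*exp(d)/(exp(2*d) - 3*exp(d) + 8)^3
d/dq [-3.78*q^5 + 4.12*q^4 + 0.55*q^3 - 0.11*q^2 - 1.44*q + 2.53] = -18.9*q^4 + 16.48*q^3 + 1.65*q^2 - 0.22*q - 1.44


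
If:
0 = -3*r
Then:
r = 0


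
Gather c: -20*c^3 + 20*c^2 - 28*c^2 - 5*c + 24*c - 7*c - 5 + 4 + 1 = -20*c^3 - 8*c^2 + 12*c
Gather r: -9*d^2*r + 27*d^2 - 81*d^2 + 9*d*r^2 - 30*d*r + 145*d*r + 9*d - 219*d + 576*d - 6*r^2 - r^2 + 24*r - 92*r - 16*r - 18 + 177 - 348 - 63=-54*d^2 + 366*d + r^2*(9*d - 7) + r*(-9*d^2 + 115*d - 84) - 252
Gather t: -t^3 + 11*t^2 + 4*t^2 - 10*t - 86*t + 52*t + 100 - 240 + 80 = -t^3 + 15*t^2 - 44*t - 60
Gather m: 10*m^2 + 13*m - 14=10*m^2 + 13*m - 14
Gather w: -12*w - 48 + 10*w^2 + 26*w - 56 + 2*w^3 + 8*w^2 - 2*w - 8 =2*w^3 + 18*w^2 + 12*w - 112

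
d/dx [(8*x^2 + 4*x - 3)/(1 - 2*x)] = 2*(-8*x^2 + 8*x - 1)/(4*x^2 - 4*x + 1)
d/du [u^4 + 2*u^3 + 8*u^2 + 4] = 2*u*(2*u^2 + 3*u + 8)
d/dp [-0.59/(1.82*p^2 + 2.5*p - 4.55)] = (2.1476*p + 1.475)/(1.82*p^2 + 2.5*p - 4.55)^2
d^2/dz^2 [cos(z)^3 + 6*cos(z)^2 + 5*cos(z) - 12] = -23*cos(z)/4 - 12*cos(2*z) - 9*cos(3*z)/4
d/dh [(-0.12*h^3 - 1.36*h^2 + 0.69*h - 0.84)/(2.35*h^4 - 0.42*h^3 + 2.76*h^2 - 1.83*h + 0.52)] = (0.282*h^6 + 6.392*h^5 - 5.7669*h^4 + 8.9148*h^3 - 0.661199999999999*h^2 + 3.2224*h - 1.1784)/(5.5225*h^8 - 1.974*h^7 + 13.1484*h^6 - 10.9194*h^5 + 11.5988*h^4 - 10.5384*h^3 + 6.2193*h^2 - 1.9032*h + 0.2704)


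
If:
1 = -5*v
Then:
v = -1/5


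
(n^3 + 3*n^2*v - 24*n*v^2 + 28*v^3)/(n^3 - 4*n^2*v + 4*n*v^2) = (n + 7*v)/n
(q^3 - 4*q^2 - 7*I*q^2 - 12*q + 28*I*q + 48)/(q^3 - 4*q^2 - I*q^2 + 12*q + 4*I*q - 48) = (q - 3*I)/(q + 3*I)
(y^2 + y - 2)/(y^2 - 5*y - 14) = (y - 1)/(y - 7)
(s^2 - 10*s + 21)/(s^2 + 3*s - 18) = (s - 7)/(s + 6)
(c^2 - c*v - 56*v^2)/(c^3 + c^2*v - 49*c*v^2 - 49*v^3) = (-c + 8*v)/(-c^2 + 6*c*v + 7*v^2)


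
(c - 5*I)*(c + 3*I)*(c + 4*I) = c^3 + 2*I*c^2 + 23*c + 60*I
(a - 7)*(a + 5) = a^2 - 2*a - 35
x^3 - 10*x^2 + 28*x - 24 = (x - 6)*(x - 2)^2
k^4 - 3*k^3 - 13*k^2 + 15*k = k*(k - 5)*(k - 1)*(k + 3)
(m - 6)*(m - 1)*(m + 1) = m^3 - 6*m^2 - m + 6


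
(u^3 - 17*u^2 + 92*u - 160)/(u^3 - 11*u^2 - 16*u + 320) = (u^2 - 9*u + 20)/(u^2 - 3*u - 40)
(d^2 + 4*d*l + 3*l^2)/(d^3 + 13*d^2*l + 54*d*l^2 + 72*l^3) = (d + l)/(d^2 + 10*d*l + 24*l^2)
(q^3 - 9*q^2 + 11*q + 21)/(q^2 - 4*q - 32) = (-q^3 + 9*q^2 - 11*q - 21)/(-q^2 + 4*q + 32)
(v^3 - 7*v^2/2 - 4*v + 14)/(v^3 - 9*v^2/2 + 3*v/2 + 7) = (v + 2)/(v + 1)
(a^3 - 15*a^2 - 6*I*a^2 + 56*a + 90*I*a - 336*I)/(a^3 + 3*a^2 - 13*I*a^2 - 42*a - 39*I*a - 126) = (a^2 - 15*a + 56)/(a^2 + a*(3 - 7*I) - 21*I)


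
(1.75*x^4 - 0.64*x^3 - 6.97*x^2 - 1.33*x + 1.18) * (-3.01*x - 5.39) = -5.2675*x^5 - 7.5061*x^4 + 24.4293*x^3 + 41.5716*x^2 + 3.6169*x - 6.3602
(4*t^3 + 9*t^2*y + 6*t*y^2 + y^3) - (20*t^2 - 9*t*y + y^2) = 4*t^3 + 9*t^2*y - 20*t^2 + 6*t*y^2 + 9*t*y + y^3 - y^2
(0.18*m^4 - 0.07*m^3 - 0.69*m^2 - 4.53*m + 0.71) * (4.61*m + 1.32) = 0.8298*m^5 - 0.0851*m^4 - 3.2733*m^3 - 21.7941*m^2 - 2.7065*m + 0.9372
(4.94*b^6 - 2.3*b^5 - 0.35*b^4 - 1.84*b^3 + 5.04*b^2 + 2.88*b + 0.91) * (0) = 0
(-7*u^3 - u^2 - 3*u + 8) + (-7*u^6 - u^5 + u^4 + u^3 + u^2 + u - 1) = -7*u^6 - u^5 + u^4 - 6*u^3 - 2*u + 7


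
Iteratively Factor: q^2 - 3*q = (q)*(q - 3)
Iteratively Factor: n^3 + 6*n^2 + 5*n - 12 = (n + 4)*(n^2 + 2*n - 3) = (n + 3)*(n + 4)*(n - 1)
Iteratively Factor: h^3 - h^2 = (h)*(h^2 - h) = h^2*(h - 1)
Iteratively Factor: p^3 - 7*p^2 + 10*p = (p)*(p^2 - 7*p + 10) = p*(p - 5)*(p - 2)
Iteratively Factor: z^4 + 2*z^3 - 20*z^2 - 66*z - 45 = (z + 3)*(z^3 - z^2 - 17*z - 15) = (z + 3)^2*(z^2 - 4*z - 5) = (z - 5)*(z + 3)^2*(z + 1)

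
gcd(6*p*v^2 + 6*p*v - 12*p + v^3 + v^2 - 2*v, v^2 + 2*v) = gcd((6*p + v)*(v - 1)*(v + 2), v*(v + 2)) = v + 2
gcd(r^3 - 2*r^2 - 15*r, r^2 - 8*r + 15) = r - 5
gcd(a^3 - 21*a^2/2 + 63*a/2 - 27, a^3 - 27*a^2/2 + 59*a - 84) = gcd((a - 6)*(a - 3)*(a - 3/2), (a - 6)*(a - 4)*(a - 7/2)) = a - 6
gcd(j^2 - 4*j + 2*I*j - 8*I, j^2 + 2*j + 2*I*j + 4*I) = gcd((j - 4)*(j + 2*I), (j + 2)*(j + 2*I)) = j + 2*I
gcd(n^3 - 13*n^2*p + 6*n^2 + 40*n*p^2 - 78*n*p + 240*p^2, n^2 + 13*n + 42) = n + 6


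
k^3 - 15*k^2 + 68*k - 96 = (k - 8)*(k - 4)*(k - 3)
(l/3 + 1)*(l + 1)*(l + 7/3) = l^3/3 + 19*l^2/9 + 37*l/9 + 7/3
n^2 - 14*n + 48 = (n - 8)*(n - 6)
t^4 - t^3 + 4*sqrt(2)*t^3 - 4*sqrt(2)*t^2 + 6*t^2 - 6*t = t*(t - 1)*(t + sqrt(2))*(t + 3*sqrt(2))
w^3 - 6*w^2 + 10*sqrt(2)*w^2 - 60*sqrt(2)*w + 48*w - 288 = (w - 6)*(w + 4*sqrt(2))*(w + 6*sqrt(2))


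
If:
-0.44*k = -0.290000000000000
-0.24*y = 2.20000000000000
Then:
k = 0.66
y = -9.17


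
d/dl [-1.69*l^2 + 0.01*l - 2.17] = 0.01 - 3.38*l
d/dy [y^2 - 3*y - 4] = 2*y - 3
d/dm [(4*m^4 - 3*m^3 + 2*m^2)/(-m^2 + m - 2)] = m*(-8*m^4 + 15*m^3 - 38*m^2 + 20*m - 8)/(m^4 - 2*m^3 + 5*m^2 - 4*m + 4)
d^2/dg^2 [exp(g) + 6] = exp(g)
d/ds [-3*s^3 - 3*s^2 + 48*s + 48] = -9*s^2 - 6*s + 48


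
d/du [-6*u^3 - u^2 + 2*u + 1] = -18*u^2 - 2*u + 2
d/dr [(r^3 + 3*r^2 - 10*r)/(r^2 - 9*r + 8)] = (r^4 - 18*r^3 + 7*r^2 + 48*r - 80)/(r^4 - 18*r^3 + 97*r^2 - 144*r + 64)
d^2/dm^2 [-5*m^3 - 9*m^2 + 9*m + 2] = -30*m - 18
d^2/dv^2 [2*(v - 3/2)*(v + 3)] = 4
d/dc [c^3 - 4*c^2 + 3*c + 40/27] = 3*c^2 - 8*c + 3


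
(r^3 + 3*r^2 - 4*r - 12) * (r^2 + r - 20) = r^5 + 4*r^4 - 21*r^3 - 76*r^2 + 68*r + 240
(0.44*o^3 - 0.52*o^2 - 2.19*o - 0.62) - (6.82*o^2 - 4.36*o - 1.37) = 0.44*o^3 - 7.34*o^2 + 2.17*o + 0.75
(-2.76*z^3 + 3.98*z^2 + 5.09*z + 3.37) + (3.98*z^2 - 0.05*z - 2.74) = -2.76*z^3 + 7.96*z^2 + 5.04*z + 0.63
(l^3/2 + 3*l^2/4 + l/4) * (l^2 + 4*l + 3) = l^5/2 + 11*l^4/4 + 19*l^3/4 + 13*l^2/4 + 3*l/4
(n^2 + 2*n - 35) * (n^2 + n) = n^4 + 3*n^3 - 33*n^2 - 35*n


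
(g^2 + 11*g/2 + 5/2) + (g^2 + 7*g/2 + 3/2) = 2*g^2 + 9*g + 4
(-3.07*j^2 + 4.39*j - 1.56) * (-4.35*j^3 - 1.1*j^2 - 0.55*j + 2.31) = 13.3545*j^5 - 15.7195*j^4 + 3.6455*j^3 - 7.7902*j^2 + 10.9989*j - 3.6036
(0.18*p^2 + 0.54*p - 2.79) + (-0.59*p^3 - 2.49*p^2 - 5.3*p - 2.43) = -0.59*p^3 - 2.31*p^2 - 4.76*p - 5.22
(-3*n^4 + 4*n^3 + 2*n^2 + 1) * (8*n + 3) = -24*n^5 + 23*n^4 + 28*n^3 + 6*n^2 + 8*n + 3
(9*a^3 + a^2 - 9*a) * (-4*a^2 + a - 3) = -36*a^5 + 5*a^4 + 10*a^3 - 12*a^2 + 27*a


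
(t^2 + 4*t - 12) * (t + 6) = t^3 + 10*t^2 + 12*t - 72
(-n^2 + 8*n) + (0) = -n^2 + 8*n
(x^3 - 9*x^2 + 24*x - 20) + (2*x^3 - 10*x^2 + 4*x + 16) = 3*x^3 - 19*x^2 + 28*x - 4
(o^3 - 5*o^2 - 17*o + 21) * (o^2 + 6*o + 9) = o^5 + o^4 - 38*o^3 - 126*o^2 - 27*o + 189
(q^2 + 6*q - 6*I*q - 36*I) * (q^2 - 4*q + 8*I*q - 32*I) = q^4 + 2*q^3 + 2*I*q^3 + 24*q^2 + 4*I*q^2 + 96*q - 48*I*q - 1152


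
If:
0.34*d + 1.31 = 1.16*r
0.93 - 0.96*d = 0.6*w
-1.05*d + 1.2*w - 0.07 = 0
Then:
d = 0.60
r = 1.31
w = 0.59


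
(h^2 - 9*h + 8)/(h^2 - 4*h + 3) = (h - 8)/(h - 3)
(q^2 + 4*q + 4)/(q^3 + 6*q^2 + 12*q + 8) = 1/(q + 2)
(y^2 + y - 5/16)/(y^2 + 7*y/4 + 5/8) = (4*y - 1)/(2*(2*y + 1))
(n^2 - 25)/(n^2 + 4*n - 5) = (n - 5)/(n - 1)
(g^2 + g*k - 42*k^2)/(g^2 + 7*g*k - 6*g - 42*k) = (g - 6*k)/(g - 6)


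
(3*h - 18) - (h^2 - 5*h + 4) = -h^2 + 8*h - 22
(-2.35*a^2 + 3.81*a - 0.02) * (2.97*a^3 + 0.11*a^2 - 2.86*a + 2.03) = -6.9795*a^5 + 11.0572*a^4 + 7.0807*a^3 - 15.6693*a^2 + 7.7915*a - 0.0406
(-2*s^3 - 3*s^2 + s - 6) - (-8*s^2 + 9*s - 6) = -2*s^3 + 5*s^2 - 8*s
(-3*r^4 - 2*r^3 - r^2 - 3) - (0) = -3*r^4 - 2*r^3 - r^2 - 3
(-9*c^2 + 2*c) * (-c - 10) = 9*c^3 + 88*c^2 - 20*c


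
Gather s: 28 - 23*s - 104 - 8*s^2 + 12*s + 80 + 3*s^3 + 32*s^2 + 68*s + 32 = 3*s^3 + 24*s^2 + 57*s + 36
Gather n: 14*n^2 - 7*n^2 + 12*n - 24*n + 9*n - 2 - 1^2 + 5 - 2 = 7*n^2 - 3*n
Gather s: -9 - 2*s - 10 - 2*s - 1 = -4*s - 20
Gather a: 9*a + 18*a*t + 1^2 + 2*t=a*(18*t + 9) + 2*t + 1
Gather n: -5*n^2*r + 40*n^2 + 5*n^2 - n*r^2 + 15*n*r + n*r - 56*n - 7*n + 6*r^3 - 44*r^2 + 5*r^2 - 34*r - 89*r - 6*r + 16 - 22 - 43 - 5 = n^2*(45 - 5*r) + n*(-r^2 + 16*r - 63) + 6*r^3 - 39*r^2 - 129*r - 54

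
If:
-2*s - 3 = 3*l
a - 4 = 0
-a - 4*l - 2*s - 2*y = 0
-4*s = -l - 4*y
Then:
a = 4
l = -4/5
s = -3/10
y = -1/10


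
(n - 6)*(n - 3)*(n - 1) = n^3 - 10*n^2 + 27*n - 18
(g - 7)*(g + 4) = g^2 - 3*g - 28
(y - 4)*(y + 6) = y^2 + 2*y - 24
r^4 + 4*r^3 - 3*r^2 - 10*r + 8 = (r - 1)^2*(r + 2)*(r + 4)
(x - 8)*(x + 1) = x^2 - 7*x - 8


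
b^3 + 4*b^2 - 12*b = b*(b - 2)*(b + 6)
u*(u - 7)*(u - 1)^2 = u^4 - 9*u^3 + 15*u^2 - 7*u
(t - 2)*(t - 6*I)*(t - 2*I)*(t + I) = t^4 - 2*t^3 - 7*I*t^3 - 4*t^2 + 14*I*t^2 + 8*t - 12*I*t + 24*I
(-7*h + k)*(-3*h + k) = 21*h^2 - 10*h*k + k^2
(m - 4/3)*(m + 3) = m^2 + 5*m/3 - 4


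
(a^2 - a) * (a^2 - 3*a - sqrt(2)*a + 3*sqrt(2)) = a^4 - 4*a^3 - sqrt(2)*a^3 + 3*a^2 + 4*sqrt(2)*a^2 - 3*sqrt(2)*a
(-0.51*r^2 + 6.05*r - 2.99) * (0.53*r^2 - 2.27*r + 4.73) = -0.2703*r^4 + 4.3642*r^3 - 17.7305*r^2 + 35.4038*r - 14.1427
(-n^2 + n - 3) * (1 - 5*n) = 5*n^3 - 6*n^2 + 16*n - 3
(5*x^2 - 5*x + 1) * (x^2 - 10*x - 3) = 5*x^4 - 55*x^3 + 36*x^2 + 5*x - 3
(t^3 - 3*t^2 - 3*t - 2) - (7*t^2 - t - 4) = t^3 - 10*t^2 - 2*t + 2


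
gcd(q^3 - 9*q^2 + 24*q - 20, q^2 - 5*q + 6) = q - 2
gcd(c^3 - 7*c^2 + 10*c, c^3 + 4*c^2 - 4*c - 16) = c - 2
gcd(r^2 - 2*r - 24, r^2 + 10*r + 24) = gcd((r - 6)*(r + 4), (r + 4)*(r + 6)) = r + 4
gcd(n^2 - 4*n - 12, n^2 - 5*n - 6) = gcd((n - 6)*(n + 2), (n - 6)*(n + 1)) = n - 6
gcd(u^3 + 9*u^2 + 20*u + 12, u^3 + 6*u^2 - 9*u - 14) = u + 1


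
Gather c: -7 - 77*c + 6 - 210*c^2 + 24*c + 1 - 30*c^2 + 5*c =-240*c^2 - 48*c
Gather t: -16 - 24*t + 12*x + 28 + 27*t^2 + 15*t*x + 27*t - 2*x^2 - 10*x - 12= 27*t^2 + t*(15*x + 3) - 2*x^2 + 2*x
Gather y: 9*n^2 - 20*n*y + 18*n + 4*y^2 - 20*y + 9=9*n^2 + 18*n + 4*y^2 + y*(-20*n - 20) + 9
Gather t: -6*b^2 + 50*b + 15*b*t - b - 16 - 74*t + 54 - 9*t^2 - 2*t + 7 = -6*b^2 + 49*b - 9*t^2 + t*(15*b - 76) + 45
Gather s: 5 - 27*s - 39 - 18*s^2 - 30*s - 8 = -18*s^2 - 57*s - 42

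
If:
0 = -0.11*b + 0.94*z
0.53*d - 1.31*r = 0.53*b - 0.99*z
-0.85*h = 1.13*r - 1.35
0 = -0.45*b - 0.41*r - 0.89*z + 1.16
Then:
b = 8.54545454545454*z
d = 6.99309710078233 - 21.8703091662134*z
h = 15.3545584974566*z - 2.17302725968436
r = 2.82926829268293 - 11.549889135255*z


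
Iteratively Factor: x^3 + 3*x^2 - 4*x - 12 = (x + 3)*(x^2 - 4) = (x + 2)*(x + 3)*(x - 2)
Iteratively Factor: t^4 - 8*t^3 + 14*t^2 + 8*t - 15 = (t - 1)*(t^3 - 7*t^2 + 7*t + 15) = (t - 5)*(t - 1)*(t^2 - 2*t - 3) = (t - 5)*(t - 1)*(t + 1)*(t - 3)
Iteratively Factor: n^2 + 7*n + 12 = (n + 4)*(n + 3)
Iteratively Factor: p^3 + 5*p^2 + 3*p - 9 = (p + 3)*(p^2 + 2*p - 3) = (p + 3)^2*(p - 1)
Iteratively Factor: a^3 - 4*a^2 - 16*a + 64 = (a - 4)*(a^2 - 16) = (a - 4)^2*(a + 4)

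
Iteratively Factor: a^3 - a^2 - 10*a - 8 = (a - 4)*(a^2 + 3*a + 2) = (a - 4)*(a + 2)*(a + 1)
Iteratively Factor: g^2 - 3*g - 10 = (g + 2)*(g - 5)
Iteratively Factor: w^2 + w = (w + 1)*(w)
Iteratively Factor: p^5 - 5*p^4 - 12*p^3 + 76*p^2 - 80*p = (p - 2)*(p^4 - 3*p^3 - 18*p^2 + 40*p) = (p - 5)*(p - 2)*(p^3 + 2*p^2 - 8*p) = (p - 5)*(p - 2)^2*(p^2 + 4*p) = (p - 5)*(p - 2)^2*(p + 4)*(p)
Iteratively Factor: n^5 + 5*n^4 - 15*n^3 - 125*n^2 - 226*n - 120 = (n - 5)*(n^4 + 10*n^3 + 35*n^2 + 50*n + 24) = (n - 5)*(n + 3)*(n^3 + 7*n^2 + 14*n + 8) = (n - 5)*(n + 1)*(n + 3)*(n^2 + 6*n + 8) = (n - 5)*(n + 1)*(n + 2)*(n + 3)*(n + 4)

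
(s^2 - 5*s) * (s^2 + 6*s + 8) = s^4 + s^3 - 22*s^2 - 40*s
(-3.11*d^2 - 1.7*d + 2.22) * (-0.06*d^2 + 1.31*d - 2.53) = 0.1866*d^4 - 3.9721*d^3 + 5.5081*d^2 + 7.2092*d - 5.6166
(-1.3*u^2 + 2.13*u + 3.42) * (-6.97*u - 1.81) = 9.061*u^3 - 12.4931*u^2 - 27.6927*u - 6.1902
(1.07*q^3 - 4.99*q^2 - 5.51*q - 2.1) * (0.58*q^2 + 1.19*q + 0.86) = 0.6206*q^5 - 1.6209*q^4 - 8.2137*q^3 - 12.0663*q^2 - 7.2376*q - 1.806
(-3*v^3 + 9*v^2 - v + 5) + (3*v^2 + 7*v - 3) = -3*v^3 + 12*v^2 + 6*v + 2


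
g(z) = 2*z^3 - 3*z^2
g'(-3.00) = 72.00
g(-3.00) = -81.00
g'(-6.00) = 252.00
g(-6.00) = -540.00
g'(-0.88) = 9.93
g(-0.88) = -3.69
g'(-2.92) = 68.68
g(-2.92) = -75.37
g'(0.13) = -0.68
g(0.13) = -0.05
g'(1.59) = 5.63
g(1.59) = 0.46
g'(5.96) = 177.37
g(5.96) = 316.85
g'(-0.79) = 8.48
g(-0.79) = -2.86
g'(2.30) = 17.94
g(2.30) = 8.46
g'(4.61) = 99.85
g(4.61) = 132.19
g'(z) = 6*z^2 - 6*z = 6*z*(z - 1)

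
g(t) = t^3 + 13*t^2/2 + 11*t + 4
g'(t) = 3*t^2 + 13*t + 11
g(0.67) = 14.59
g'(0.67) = 21.06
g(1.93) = 56.63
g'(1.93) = 47.26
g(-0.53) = -0.15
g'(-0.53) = 4.95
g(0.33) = 8.37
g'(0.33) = 15.62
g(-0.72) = -0.92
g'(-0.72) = 3.20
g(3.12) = 131.96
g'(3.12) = 80.76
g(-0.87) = -1.31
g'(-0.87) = 1.96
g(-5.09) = -15.46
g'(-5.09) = 22.55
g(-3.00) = 2.50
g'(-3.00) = -1.00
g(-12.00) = -920.00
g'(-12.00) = 287.00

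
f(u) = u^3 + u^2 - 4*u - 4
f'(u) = 3*u^2 + 2*u - 4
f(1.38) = -4.99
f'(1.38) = 4.47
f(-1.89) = 0.38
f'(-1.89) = 2.94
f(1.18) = -5.68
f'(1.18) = 2.54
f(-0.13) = -3.47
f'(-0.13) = -4.21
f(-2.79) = -6.77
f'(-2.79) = 13.77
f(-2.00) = 0.00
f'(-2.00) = 4.00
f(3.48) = 36.33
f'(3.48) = 39.29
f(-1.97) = 0.12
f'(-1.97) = 3.70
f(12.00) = 1820.00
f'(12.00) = 452.00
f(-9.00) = -616.00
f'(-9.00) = 221.00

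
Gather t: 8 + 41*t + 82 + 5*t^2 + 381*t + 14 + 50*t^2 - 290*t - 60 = 55*t^2 + 132*t + 44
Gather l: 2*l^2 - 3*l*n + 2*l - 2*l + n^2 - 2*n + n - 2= 2*l^2 - 3*l*n + n^2 - n - 2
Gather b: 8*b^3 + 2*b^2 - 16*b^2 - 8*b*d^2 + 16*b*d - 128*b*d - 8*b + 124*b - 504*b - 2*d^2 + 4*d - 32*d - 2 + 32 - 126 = 8*b^3 - 14*b^2 + b*(-8*d^2 - 112*d - 388) - 2*d^2 - 28*d - 96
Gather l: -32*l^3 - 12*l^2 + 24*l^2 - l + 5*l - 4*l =-32*l^3 + 12*l^2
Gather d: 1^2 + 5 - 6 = 0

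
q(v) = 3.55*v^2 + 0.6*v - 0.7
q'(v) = 7.1*v + 0.6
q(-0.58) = 0.15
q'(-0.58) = -3.52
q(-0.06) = -0.72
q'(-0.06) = 0.17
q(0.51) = 0.53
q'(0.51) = 4.22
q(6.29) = 143.53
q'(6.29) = 45.26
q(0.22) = -0.40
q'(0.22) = 2.16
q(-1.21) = 3.77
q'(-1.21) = -7.99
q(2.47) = 22.44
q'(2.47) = 18.14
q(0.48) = 0.41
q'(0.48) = 4.01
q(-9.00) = 281.45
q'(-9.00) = -63.30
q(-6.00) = 123.50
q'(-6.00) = -42.00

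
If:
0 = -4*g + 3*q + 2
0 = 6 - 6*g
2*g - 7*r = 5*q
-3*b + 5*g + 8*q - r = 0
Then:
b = 221/63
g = 1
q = 2/3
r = -4/21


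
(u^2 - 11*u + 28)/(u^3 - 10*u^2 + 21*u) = (u - 4)/(u*(u - 3))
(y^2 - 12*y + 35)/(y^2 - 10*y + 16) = (y^2 - 12*y + 35)/(y^2 - 10*y + 16)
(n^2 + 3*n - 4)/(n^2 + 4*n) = (n - 1)/n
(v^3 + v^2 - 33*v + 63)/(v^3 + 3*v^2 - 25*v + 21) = (v - 3)/(v - 1)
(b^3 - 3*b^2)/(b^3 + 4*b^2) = (b - 3)/(b + 4)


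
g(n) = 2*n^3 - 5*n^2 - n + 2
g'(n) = 6*n^2 - 10*n - 1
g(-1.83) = -25.17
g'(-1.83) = 37.39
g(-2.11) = -36.94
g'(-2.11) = 46.81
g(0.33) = 1.20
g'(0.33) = -3.65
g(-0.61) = 0.30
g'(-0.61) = 7.33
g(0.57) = 0.18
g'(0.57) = -4.75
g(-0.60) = 0.37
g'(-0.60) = 7.16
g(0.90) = -1.49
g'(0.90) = -5.14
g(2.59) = 0.62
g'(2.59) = 13.35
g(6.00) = 248.00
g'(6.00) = 155.00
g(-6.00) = -604.00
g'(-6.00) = 275.00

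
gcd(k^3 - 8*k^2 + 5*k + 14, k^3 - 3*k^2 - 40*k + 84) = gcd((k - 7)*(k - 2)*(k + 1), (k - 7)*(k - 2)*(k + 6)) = k^2 - 9*k + 14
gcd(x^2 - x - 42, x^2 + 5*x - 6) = x + 6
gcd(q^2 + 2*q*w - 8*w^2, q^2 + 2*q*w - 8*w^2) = q^2 + 2*q*w - 8*w^2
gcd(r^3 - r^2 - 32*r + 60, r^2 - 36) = r + 6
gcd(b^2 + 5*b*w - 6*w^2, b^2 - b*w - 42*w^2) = b + 6*w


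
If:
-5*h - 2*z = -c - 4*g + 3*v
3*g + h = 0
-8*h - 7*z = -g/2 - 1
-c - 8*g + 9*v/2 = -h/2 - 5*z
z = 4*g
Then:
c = -108/7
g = 2/7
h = -6/7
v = -86/21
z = 8/7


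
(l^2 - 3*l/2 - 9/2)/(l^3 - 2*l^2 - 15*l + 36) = (l + 3/2)/(l^2 + l - 12)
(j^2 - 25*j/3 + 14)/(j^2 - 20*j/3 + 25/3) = (3*j^2 - 25*j + 42)/(3*j^2 - 20*j + 25)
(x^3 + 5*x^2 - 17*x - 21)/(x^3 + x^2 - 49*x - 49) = (x - 3)/(x - 7)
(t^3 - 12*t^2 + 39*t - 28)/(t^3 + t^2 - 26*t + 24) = (t - 7)/(t + 6)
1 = 1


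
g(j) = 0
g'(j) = 0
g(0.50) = 0.00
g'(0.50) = 0.00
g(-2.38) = 0.00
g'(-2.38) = 0.00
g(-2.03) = 0.00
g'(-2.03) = 0.00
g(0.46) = 0.00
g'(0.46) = 0.00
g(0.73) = 0.00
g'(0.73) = 0.00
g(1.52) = 0.00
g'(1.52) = 0.00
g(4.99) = 0.00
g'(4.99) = 0.00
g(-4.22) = 0.00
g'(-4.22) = 0.00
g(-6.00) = 0.00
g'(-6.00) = 0.00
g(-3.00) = 0.00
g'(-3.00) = 0.00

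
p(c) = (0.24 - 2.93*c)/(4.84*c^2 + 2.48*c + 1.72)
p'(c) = (0.24 - 2.93*c)*(-9.68*c - 2.48)/(4.84*c^2 + 2.48*c + 1.72)^2 - 2.93/(4.84*c^2 + 2.48*c + 1.72)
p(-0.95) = 0.81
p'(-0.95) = 0.67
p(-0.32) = 0.83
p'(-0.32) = -1.70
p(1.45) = -0.26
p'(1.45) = 0.09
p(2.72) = -0.17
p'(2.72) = 0.05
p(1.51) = -0.25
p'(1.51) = 0.09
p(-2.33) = 0.32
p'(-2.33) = 0.16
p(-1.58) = 0.49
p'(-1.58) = 0.34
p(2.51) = -0.19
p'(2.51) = 0.05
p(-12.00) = 0.05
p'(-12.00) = 0.00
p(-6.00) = 0.11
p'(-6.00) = 0.02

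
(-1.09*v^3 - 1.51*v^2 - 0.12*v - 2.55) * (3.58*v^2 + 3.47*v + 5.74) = -3.9022*v^5 - 9.1881*v^4 - 11.9259*v^3 - 18.2128*v^2 - 9.5373*v - 14.637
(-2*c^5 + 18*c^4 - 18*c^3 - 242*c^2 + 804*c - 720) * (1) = -2*c^5 + 18*c^4 - 18*c^3 - 242*c^2 + 804*c - 720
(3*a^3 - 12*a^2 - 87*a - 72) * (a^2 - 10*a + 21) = 3*a^5 - 42*a^4 + 96*a^3 + 546*a^2 - 1107*a - 1512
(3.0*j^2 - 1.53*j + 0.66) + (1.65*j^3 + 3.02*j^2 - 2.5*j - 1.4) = 1.65*j^3 + 6.02*j^2 - 4.03*j - 0.74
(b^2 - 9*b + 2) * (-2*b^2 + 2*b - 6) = -2*b^4 + 20*b^3 - 28*b^2 + 58*b - 12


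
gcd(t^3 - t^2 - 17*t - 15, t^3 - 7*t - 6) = t + 1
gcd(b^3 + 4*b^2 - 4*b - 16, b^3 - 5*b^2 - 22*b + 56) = b^2 + 2*b - 8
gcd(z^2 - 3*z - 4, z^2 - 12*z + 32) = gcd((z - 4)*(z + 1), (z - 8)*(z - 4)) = z - 4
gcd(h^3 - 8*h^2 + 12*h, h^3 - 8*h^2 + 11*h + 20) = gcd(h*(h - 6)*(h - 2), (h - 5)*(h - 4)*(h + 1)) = 1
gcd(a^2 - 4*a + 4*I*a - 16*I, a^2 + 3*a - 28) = a - 4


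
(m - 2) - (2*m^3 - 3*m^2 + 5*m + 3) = -2*m^3 + 3*m^2 - 4*m - 5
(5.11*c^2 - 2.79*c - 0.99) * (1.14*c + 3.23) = 5.8254*c^3 + 13.3247*c^2 - 10.1403*c - 3.1977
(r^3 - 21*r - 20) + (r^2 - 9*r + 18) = r^3 + r^2 - 30*r - 2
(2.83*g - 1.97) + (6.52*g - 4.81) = 9.35*g - 6.78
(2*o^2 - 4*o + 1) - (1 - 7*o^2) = 9*o^2 - 4*o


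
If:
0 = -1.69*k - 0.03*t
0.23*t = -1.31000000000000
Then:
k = 0.10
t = -5.70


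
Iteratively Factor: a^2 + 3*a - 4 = (a - 1)*(a + 4)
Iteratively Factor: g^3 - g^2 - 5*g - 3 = (g + 1)*(g^2 - 2*g - 3) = (g - 3)*(g + 1)*(g + 1)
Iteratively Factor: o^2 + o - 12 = (o + 4)*(o - 3)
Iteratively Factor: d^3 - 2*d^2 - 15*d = (d)*(d^2 - 2*d - 15) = d*(d + 3)*(d - 5)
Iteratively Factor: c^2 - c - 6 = (c - 3)*(c + 2)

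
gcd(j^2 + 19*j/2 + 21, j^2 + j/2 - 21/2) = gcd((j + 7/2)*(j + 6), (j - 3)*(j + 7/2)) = j + 7/2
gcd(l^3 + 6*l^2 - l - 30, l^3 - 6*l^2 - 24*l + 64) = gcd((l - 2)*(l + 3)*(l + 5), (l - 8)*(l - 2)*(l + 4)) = l - 2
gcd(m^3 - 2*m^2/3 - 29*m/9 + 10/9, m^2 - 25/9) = m + 5/3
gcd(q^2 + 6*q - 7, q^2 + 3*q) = 1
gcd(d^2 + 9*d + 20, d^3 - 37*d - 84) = d + 4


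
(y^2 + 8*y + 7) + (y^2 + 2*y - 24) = 2*y^2 + 10*y - 17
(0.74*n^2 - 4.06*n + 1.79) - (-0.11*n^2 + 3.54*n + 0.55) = 0.85*n^2 - 7.6*n + 1.24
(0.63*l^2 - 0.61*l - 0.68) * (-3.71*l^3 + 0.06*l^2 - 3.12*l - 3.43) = -2.3373*l^5 + 2.3009*l^4 + 0.5206*l^3 - 0.2985*l^2 + 4.2139*l + 2.3324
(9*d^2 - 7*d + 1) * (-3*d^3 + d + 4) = -27*d^5 + 21*d^4 + 6*d^3 + 29*d^2 - 27*d + 4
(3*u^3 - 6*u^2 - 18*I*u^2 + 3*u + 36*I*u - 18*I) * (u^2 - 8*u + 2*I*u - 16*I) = 3*u^5 - 30*u^4 - 12*I*u^4 + 87*u^3 + 120*I*u^3 - 384*u^2 - 204*I*u^2 + 612*u + 96*I*u - 288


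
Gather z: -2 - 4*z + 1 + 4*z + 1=0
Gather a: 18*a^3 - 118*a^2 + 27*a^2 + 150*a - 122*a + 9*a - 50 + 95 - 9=18*a^3 - 91*a^2 + 37*a + 36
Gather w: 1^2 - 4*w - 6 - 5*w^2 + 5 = -5*w^2 - 4*w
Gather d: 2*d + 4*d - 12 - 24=6*d - 36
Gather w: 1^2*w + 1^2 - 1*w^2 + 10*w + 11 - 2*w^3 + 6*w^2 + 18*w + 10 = -2*w^3 + 5*w^2 + 29*w + 22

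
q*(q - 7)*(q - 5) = q^3 - 12*q^2 + 35*q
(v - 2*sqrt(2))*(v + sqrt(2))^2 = v^3 - 6*v - 4*sqrt(2)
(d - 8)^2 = d^2 - 16*d + 64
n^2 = n^2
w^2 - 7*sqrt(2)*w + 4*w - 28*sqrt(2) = (w + 4)*(w - 7*sqrt(2))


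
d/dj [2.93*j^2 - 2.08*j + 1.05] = 5.86*j - 2.08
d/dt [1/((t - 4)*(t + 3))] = (1 - 2*t)/(t^4 - 2*t^3 - 23*t^2 + 24*t + 144)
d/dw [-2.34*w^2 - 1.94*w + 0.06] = -4.68*w - 1.94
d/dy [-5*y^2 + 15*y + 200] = 15 - 10*y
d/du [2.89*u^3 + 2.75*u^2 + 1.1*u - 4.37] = 8.67*u^2 + 5.5*u + 1.1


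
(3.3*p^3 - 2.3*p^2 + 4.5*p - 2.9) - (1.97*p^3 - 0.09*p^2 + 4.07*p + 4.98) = 1.33*p^3 - 2.21*p^2 + 0.43*p - 7.88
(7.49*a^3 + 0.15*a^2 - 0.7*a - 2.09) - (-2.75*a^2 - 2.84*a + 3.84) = 7.49*a^3 + 2.9*a^2 + 2.14*a - 5.93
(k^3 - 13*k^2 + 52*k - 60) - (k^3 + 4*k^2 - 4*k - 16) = -17*k^2 + 56*k - 44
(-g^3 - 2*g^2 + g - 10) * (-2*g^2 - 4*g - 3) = 2*g^5 + 8*g^4 + 9*g^3 + 22*g^2 + 37*g + 30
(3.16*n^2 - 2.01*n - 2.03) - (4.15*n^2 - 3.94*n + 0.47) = -0.99*n^2 + 1.93*n - 2.5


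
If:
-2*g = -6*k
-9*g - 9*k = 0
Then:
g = 0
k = 0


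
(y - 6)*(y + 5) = y^2 - y - 30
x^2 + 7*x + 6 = (x + 1)*(x + 6)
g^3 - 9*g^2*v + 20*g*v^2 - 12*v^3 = (g - 6*v)*(g - 2*v)*(g - v)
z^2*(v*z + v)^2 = v^2*z^4 + 2*v^2*z^3 + v^2*z^2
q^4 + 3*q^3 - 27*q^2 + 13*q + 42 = (q - 3)*(q - 2)*(q + 1)*(q + 7)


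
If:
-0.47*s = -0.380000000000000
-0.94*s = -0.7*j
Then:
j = 1.09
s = 0.81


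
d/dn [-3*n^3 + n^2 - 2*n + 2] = -9*n^2 + 2*n - 2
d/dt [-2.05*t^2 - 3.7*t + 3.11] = -4.1*t - 3.7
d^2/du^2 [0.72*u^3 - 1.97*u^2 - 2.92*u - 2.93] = 4.32*u - 3.94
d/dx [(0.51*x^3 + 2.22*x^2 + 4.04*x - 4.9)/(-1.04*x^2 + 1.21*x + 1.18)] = (-0.5304*x^4 + 1.2342*x^3 + 8.6932*x^2 - 4.9528*x + 10.6962)/(1.0816*x^4 - 2.5168*x^3 - 0.9903*x^2 + 2.8556*x + 1.3924)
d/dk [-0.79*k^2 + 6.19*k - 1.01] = 6.19 - 1.58*k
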